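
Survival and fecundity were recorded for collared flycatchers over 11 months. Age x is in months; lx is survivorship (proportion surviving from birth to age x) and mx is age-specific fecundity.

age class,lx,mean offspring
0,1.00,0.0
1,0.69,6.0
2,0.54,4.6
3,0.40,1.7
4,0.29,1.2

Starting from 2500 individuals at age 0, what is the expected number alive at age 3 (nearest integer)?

1000

Expected survivors = N0 · l_3 = 2500 × 0.40 = 1000 → 1000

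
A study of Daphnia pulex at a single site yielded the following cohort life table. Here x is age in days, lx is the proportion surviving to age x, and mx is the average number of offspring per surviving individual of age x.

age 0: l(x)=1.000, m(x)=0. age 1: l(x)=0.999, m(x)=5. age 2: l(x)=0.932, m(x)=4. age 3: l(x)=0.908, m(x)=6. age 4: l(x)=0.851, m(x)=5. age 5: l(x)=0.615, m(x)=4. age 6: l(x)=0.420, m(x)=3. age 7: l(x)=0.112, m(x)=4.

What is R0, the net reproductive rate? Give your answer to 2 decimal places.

lx·mx by age: 0, 4.995, 3.728, 5.448, 4.255, 2.46, 1.26, 0.448
R0 = Σ lx·mx = 22.594 → 22.59

22.59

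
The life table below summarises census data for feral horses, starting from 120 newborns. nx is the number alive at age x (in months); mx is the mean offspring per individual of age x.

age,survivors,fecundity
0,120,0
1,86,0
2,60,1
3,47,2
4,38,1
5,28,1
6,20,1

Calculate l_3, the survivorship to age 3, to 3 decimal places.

l_3 = n_3/n_0 = 47/120 = 0.391667… → 0.392

0.392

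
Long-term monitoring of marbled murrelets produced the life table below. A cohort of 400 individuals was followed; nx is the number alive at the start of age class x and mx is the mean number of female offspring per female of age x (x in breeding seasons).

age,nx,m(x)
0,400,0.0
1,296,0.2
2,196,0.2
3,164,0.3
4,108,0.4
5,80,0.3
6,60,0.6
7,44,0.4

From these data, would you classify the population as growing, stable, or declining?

lx = nx/n0 = nx/400: 1, 0.74, 0.49, 0.41, 0.27, 0.2, 0.15, 0.11
R0 = Σ lx·mx = 0 + 0.148 + 0.098 + 0.123 + 0.108 + 0.06 + 0.09 + 0.044 = 0.671
R0 < 1, so the population is declining.

declining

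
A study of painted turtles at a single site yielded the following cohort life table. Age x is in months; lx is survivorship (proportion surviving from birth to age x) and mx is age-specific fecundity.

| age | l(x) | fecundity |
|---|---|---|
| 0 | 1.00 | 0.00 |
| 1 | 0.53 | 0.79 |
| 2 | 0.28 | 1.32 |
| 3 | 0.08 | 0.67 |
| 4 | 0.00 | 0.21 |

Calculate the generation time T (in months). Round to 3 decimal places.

1.566

lx·mx: 0, 0.4187, 0.3696, 0.0536, 0 → R0 = 0.8419
x·lx·mx: 0, 0.4187, 0.7392, 0.1608, 0 → Σ = 1.3187
T = 1.3187 / 0.8419 = 1.566338… → 1.566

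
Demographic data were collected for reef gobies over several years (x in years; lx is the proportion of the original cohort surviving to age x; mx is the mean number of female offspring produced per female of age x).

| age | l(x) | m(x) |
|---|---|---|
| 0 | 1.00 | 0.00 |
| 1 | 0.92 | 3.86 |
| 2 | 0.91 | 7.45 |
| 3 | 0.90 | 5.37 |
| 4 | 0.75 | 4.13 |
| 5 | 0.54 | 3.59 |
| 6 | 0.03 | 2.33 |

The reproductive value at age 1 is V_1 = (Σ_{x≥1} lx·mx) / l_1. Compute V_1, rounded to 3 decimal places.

lx·mx for x ≥ 1: 3.5512, 6.7795, 4.833, 3.0975, 1.9386, 0.0699 → sum = 20.2697
V_1 = 20.2697 / l_1 = 20.2697 / 0.92 = 22.032283… → 22.032

22.032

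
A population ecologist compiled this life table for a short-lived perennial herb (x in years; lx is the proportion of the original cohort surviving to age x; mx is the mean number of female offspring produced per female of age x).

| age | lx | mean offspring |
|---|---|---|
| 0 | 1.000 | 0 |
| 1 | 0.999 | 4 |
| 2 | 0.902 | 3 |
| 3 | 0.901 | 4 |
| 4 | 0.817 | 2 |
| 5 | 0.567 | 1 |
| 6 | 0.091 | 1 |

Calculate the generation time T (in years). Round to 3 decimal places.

lx·mx: 0, 3.996, 2.706, 3.604, 1.634, 0.567, 0.091 → R0 = 12.598
x·lx·mx: 0, 3.996, 5.412, 10.812, 6.536, 2.835, 0.546 → Σ = 30.137
T = 30.137 / 12.598 = 2.392205… → 2.392

2.392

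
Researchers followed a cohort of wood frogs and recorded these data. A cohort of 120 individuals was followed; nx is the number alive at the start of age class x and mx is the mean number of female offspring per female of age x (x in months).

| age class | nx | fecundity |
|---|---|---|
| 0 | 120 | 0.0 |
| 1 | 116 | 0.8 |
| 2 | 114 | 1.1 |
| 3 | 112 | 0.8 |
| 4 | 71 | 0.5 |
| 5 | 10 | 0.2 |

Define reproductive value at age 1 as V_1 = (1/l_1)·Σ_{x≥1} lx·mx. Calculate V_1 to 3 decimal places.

lx = nx/n0 = nx/120: 1, 0.96667…, 0.95, 0.93333…, 0.59167…, 0.08333…
lx·mx for x ≥ 1: 0.773333…, 1.045, 0.746667…, 0.295833…, 0.016667… → sum = 2.8775…
V_1 = 2.8775… / l_1 = 2.8775… / 0.966667… = 2.976724… → 2.977

2.977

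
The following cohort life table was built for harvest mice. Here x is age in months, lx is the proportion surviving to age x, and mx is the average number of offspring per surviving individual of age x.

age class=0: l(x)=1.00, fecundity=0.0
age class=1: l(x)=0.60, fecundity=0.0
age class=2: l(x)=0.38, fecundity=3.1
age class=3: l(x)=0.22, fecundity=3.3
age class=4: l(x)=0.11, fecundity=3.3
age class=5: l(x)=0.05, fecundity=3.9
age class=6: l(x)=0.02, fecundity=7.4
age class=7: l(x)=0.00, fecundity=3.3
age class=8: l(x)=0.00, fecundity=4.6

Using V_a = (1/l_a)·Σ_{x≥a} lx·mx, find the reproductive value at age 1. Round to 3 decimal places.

4.350

lx·mx for x ≥ 1: 0, 1.178, 0.726, 0.363, 0.195, 0.148, 0, 0 → sum = 2.61
V_1 = 2.61 / l_1 = 2.61 / 0.6 = 4.35 → 4.350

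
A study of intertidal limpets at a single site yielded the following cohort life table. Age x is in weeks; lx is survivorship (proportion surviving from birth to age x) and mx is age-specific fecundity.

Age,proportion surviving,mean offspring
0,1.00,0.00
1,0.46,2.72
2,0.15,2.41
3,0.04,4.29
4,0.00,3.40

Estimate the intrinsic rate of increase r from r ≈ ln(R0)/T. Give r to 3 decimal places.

R0 = Σ lx·mx = 0 + 1.2512 + 0.3615 + 0.1716 + 0 = 1.7843
Σ x·lx·mx = 2.489; T = 2.489/1.7843 = 1.39494…
r ≈ ln(R0)/T = ln(1.7843)/1.39494… = 0.41509… → 0.415

0.415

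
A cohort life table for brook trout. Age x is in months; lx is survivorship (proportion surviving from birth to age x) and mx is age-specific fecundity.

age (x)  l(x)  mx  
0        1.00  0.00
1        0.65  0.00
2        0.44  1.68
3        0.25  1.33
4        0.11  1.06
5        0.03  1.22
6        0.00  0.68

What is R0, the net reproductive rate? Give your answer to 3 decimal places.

1.225

lx·mx by age: 0, 0, 0.7392, 0.3325, 0.1166, 0.0366, 0
R0 = Σ lx·mx = 1.2249 → 1.225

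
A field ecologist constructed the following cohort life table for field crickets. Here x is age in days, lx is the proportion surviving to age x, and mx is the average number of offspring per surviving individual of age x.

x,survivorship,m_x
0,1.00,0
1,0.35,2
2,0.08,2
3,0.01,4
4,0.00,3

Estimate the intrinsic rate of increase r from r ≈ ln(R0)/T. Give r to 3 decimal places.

-0.083

R0 = Σ lx·mx = 0 + 0.7 + 0.16 + 0.04 + 0 = 0.9
Σ x·lx·mx = 1.14; T = 1.14/0.9 = 1.26667…
r ≈ ln(R0)/T = ln(0.9)/1.26667… = -0.08318… → -0.083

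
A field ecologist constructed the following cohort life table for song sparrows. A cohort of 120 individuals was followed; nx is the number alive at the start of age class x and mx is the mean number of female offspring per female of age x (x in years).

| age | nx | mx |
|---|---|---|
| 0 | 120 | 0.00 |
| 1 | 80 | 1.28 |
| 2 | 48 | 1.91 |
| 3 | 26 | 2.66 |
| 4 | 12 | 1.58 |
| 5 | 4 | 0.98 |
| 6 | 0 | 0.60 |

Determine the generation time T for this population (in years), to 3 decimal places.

lx = nx/n0 = nx/120: 1, 0.66667…, 0.4, 0.21667…, 0.1, 0.03333…, 0
lx·mx: 0, 0.853333…, 0.764, 0.576333…, 0.158, 0.032667…, 0 → R0 = 2.384333…
x·lx·mx: 0, 0.853333…, 1.528, 1.729…, 0.632, 0.163333…, 0 → Σ = 4.905667…
T = 4.905667… / 2.384333… = 2.057458… → 2.057

2.057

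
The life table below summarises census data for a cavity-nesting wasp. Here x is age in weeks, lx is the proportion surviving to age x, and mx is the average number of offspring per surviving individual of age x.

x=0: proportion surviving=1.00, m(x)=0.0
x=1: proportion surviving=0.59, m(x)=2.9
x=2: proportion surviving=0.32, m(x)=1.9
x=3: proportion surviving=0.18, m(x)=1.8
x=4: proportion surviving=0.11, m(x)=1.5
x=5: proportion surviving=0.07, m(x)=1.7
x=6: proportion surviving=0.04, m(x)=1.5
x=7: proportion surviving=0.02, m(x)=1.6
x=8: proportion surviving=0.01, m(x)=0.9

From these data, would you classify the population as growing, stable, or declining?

R0 = Σ lx·mx = 0 + 1.711 + 0.608 + 0.324 + 0.165 + 0.119 + 0.06 + 0.032 + 0.009 = 3.028
R0 > 1, so the population is growing.

growing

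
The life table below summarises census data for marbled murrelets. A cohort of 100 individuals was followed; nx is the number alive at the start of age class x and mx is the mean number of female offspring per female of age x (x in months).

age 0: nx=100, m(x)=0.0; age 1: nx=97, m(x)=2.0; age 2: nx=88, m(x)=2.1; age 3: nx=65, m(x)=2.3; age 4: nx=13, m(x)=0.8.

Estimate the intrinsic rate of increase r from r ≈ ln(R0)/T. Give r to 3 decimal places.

0.861

lx = nx/n0 = nx/100: 1, 0.97, 0.88, 0.65, 0.13
R0 = Σ lx·mx = 0 + 1.94 + 1.848 + 1.495 + 0.104 = 5.387
Σ x·lx·mx = 10.537; T = 10.537/5.387 = 1.95601…
r ≈ ln(R0)/T = ln(5.387)/1.95601… = 0.86093… → 0.861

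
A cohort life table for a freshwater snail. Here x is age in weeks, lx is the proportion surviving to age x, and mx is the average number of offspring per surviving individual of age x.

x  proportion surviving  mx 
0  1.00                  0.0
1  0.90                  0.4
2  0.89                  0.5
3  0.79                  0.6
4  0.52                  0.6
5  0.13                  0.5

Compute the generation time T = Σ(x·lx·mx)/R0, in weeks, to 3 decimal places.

lx·mx: 0, 0.36, 0.445, 0.474, 0.312, 0.065 → R0 = 1.656
x·lx·mx: 0, 0.36, 0.89, 1.422, 1.248, 0.325 → Σ = 4.245
T = 4.245 / 1.656 = 2.563406… → 2.563

2.563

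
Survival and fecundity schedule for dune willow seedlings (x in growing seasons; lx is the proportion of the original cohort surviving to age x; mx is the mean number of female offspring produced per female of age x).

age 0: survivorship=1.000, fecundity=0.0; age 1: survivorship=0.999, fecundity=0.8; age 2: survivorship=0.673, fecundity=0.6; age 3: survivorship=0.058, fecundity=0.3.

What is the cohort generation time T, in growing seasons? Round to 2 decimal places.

1.36

lx·mx: 0, 0.7992, 0.4038, 0.0174 → R0 = 1.2204
x·lx·mx: 0, 0.7992, 0.8076, 0.0522 → Σ = 1.659
T = 1.659 / 1.2204 = 1.35939… → 1.36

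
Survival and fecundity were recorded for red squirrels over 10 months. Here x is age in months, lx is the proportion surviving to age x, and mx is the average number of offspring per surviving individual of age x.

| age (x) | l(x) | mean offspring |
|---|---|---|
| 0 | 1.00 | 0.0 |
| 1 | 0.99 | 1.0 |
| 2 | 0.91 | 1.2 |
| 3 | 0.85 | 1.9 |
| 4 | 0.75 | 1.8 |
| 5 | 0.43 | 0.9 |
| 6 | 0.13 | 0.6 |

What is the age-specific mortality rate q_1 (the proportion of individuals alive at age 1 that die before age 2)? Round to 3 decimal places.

q_1 = (l_1 − l_2) / l_1 = (0.99 − 0.91) / 0.99
     = 0.08 / 0.99 = 0.080808… → 0.081

0.081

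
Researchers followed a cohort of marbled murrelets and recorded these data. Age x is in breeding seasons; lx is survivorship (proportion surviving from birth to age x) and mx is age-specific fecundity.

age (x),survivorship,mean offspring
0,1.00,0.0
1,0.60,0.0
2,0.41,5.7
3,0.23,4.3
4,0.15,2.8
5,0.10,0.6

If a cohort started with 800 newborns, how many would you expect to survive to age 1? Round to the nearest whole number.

Expected survivors = N0 · l_1 = 800 × 0.60 = 480 → 480

480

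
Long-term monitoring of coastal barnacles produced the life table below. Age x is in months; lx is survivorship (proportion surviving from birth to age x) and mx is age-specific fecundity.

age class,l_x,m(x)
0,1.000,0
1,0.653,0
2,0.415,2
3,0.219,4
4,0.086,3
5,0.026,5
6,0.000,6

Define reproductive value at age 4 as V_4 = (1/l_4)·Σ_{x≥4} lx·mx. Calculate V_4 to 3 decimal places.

lx·mx for x ≥ 4: 0.258, 0.13, 0 → sum = 0.388
V_4 = 0.388 / l_4 = 0.388 / 0.086 = 4.511628… → 4.512

4.512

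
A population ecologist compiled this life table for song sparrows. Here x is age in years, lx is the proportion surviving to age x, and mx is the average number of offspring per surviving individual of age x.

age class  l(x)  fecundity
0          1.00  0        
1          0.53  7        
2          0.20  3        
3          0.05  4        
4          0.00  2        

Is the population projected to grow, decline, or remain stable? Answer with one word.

R0 = Σ lx·mx = 0 + 3.71 + 0.6 + 0.2 + 0 = 4.51
R0 > 1, so the population is growing.

growing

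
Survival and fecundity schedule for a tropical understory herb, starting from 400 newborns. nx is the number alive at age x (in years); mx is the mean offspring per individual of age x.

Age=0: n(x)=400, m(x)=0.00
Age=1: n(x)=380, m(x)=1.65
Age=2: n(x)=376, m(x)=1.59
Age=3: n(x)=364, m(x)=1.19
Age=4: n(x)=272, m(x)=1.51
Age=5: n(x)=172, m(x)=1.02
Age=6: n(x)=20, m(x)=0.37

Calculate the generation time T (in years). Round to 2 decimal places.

2.53

lx = nx/n0 = nx/400: 1, 0.95, 0.94, 0.91, 0.68, 0.43, 0.05
lx·mx: 0, 1.5675, 1.4946, 1.0829, 1.0268, 0.4386, 0.0185 → R0 = 5.6289
x·lx·mx: 0, 1.5675, 2.9892, 3.2487, 4.1072, 2.193, 0.111 → Σ = 14.2166
T = 14.2166 / 5.6289 = 2.525644… → 2.53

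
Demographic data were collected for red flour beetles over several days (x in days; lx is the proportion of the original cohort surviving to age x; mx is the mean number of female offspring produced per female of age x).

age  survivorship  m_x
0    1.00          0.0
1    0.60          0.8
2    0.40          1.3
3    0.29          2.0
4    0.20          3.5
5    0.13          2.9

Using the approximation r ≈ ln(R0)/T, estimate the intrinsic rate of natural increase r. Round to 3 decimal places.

R0 = Σ lx·mx = 0 + 0.48 + 0.52 + 0.58 + 0.7 + 0.377 = 2.657
Σ x·lx·mx = 7.945; T = 7.945/2.657 = 2.99021…
r ≈ ln(R0)/T = ln(2.657)/2.99021… = 0.3268… → 0.327

0.327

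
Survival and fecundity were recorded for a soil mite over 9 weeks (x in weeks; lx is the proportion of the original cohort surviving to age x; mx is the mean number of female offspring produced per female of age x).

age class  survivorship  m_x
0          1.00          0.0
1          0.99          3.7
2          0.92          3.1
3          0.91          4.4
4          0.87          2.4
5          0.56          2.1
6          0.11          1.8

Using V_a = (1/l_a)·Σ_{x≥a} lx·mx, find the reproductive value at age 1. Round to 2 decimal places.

lx·mx for x ≥ 1: 3.663, 2.852, 4.004, 2.088, 1.176, 0.198 → sum = 13.981
V_1 = 13.981 / l_1 = 13.981 / 0.99 = 14.122222… → 14.12

14.12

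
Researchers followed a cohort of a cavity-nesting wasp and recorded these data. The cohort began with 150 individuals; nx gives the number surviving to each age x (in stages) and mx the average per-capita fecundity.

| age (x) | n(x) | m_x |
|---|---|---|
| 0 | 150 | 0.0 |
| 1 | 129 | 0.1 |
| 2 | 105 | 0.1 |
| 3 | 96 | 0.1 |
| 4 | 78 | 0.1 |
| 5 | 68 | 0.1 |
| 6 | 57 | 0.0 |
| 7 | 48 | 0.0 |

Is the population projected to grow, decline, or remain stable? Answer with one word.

declining

lx = nx/n0 = nx/150: 1, 0.86, 0.7, 0.64, 0.52, 0.45333…, 0.38, 0.32
R0 = Σ lx·mx = 0 + 0.086 + 0.07 + 0.064 + 0.052 + 0.045333… + 0 + 0 = 0.317333…
R0 < 1, so the population is declining.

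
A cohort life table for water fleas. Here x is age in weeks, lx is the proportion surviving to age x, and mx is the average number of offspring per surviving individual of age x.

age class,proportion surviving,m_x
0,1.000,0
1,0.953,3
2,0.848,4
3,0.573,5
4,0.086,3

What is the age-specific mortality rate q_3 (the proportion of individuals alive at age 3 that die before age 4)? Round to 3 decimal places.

0.850

q_3 = (l_3 − l_4) / l_3 = (0.573 − 0.086) / 0.573
     = 0.487 / 0.573 = 0.849913… → 0.850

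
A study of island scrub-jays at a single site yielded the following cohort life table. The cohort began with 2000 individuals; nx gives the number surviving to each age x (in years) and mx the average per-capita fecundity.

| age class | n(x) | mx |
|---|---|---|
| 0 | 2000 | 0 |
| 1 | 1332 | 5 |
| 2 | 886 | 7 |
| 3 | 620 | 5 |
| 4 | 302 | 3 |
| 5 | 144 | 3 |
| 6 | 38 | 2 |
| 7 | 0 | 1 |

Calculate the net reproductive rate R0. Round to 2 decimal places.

8.69

lx = nx/n0 = nx/2000: 1, 0.666, 0.443, 0.31, 0.151, 0.072, 0.019, 0
lx·mx by age: 0, 3.33, 3.101, 1.55, 0.453, 0.216, 0.038, 0
R0 = Σ lx·mx = 8.688 → 8.69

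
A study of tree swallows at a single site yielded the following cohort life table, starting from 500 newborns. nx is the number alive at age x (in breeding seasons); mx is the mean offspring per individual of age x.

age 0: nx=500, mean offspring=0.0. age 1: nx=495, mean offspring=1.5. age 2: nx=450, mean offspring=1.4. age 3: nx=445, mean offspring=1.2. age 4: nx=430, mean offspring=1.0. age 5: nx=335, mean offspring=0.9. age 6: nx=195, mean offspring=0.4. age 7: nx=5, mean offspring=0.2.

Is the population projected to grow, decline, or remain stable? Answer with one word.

growing

lx = nx/n0 = nx/500: 1, 0.99, 0.9, 0.89, 0.86, 0.67, 0.39, 0.01
R0 = Σ lx·mx = 0 + 1.485 + 1.26 + 1.068 + 0.86 + 0.603 + 0.156 + 0.002 = 5.434
R0 > 1, so the population is growing.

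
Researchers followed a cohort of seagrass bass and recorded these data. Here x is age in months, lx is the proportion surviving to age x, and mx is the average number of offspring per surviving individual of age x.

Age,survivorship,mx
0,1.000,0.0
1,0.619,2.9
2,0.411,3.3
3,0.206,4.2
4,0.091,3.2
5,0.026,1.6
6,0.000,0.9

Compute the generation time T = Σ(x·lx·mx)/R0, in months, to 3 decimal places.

lx·mx: 0, 1.7951, 1.3563, 0.8652, 0.2912, 0.0416, 0 → R0 = 4.3494
x·lx·mx: 0, 1.7951, 2.7126, 2.5956, 1.1648, 0.208, 0 → Σ = 8.4761
T = 8.4761 / 4.3494 = 1.948798… → 1.949

1.949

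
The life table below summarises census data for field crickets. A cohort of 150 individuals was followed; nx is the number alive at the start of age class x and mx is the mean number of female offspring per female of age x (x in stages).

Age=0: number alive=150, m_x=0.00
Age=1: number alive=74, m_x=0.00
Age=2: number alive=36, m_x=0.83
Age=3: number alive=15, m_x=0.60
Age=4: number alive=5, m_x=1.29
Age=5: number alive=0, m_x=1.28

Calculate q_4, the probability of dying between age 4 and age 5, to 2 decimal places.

1.00

lx = nx/n0 = nx/150: 1, 0.49333…, 0.24, 0.1, 0.03333…, 0
q_4 = (l_4 − l_5) / l_4 = (0.033333… − 0) / 0.033333…
     = 0.033333… / 0.033333… = 1 → 1.00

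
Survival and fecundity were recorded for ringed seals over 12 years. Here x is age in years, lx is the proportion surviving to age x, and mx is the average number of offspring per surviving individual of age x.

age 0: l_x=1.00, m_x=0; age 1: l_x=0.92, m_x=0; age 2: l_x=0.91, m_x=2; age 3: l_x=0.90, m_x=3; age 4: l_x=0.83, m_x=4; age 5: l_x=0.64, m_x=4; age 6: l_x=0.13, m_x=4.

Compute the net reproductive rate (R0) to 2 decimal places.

lx·mx by age: 0, 0, 1.82, 2.7, 3.32, 2.56, 0.52
R0 = Σ lx·mx = 10.92 → 10.92

10.92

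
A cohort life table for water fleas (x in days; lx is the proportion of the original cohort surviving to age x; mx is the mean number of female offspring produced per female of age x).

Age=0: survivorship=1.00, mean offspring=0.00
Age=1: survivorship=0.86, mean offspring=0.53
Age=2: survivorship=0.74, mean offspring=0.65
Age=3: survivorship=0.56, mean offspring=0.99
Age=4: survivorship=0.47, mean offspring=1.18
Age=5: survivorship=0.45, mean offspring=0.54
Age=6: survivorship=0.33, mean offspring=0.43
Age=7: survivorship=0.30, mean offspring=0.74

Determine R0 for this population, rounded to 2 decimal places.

lx·mx by age: 0, 0.4558, 0.481, 0.5544, 0.5546, 0.243, 0.1419, 0.222
R0 = Σ lx·mx = 2.6527 → 2.65

2.65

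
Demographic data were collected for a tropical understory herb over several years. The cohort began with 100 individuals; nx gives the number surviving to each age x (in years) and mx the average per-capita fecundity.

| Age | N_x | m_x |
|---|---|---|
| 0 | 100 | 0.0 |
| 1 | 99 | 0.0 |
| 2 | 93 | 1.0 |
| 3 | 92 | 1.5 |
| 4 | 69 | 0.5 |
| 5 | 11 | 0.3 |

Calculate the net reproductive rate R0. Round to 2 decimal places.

lx = nx/n0 = nx/100: 1, 0.99, 0.93, 0.92, 0.69, 0.11
lx·mx by age: 0, 0, 0.93, 1.38, 0.345, 0.033
R0 = Σ lx·mx = 2.688 → 2.69

2.69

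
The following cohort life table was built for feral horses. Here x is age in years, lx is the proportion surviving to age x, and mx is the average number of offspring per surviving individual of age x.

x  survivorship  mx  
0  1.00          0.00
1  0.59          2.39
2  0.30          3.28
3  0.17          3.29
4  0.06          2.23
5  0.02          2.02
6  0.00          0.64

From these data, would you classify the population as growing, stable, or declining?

growing

R0 = Σ lx·mx = 0 + 1.4101 + 0.984 + 0.5593 + 0.1338 + 0.0404 + 0 = 3.1276
R0 > 1, so the population is growing.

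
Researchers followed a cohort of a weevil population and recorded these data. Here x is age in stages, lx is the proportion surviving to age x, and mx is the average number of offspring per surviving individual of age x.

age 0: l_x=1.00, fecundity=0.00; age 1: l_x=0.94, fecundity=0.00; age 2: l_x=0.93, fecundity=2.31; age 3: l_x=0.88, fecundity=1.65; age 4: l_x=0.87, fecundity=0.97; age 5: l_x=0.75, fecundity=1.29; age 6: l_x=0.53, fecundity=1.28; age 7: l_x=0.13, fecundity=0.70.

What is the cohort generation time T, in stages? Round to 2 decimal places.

lx·mx: 0, 0, 2.1483, 1.452, 0.8439, 0.9675, 0.6784, 0.091 → R0 = 6.1811
x·lx·mx: 0, 0, 4.2966, 4.356, 3.3756, 4.8375, 4.0704, 0.637 → Σ = 21.5731
T = 21.5731 / 6.1811 = 3.490172… → 3.49

3.49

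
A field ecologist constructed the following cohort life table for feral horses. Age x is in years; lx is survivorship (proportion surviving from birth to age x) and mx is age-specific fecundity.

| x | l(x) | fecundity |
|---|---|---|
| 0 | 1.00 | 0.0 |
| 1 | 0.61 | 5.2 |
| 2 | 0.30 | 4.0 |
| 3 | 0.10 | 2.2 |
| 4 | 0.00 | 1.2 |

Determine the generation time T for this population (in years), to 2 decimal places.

lx·mx: 0, 3.172, 1.2, 0.22, 0 → R0 = 4.592
x·lx·mx: 0, 3.172, 2.4, 0.66, 0 → Σ = 6.232
T = 6.232 / 4.592 = 1.357143… → 1.36

1.36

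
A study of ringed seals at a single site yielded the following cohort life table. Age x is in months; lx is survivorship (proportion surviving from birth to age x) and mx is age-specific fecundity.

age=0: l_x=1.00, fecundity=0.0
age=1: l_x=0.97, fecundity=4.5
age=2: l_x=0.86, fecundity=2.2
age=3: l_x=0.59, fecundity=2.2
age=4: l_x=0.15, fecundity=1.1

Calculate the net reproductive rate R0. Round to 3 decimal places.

7.720

lx·mx by age: 0, 4.365, 1.892, 1.298, 0.165
R0 = Σ lx·mx = 7.72 → 7.720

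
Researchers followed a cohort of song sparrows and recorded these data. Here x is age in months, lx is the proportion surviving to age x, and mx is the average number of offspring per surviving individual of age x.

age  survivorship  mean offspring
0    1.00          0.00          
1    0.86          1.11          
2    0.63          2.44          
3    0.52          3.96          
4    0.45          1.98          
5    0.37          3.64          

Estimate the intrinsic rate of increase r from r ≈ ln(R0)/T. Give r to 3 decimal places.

0.634

R0 = Σ lx·mx = 0 + 0.9546 + 1.5372 + 2.0592 + 0.891 + 1.3468 = 6.7888
Σ x·lx·mx = 20.5046; T = 20.5046/6.7888 = 3.02036…
r ≈ ln(R0)/T = ln(6.7888)/3.02036… = 0.63412… → 0.634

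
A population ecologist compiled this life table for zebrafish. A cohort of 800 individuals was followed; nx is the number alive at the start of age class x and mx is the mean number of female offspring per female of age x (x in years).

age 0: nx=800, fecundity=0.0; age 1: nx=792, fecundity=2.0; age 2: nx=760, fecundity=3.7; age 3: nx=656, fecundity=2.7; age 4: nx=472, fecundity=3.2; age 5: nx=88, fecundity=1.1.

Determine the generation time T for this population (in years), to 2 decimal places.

lx = nx/n0 = nx/800: 1, 0.99, 0.95, 0.82, 0.59, 0.11
lx·mx: 0, 1.98, 3.515, 2.214, 1.888, 0.121 → R0 = 9.718
x·lx·mx: 0, 1.98, 7.03, 6.642, 7.552, 0.605 → Σ = 23.809
T = 23.809 / 9.718 = 2.44999… → 2.45

2.45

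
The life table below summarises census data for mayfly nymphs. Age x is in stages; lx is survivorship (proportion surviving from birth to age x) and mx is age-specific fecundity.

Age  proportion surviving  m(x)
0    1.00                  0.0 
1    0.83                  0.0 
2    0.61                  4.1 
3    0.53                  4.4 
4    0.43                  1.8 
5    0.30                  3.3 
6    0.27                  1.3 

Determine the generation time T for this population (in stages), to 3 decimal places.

lx·mx: 0, 0, 2.501, 2.332, 0.774, 0.99, 0.351 → R0 = 6.948
x·lx·mx: 0, 0, 5.002, 6.996, 3.096, 4.95, 2.106 → Σ = 22.15
T = 22.15 / 6.948 = 3.187968… → 3.188

3.188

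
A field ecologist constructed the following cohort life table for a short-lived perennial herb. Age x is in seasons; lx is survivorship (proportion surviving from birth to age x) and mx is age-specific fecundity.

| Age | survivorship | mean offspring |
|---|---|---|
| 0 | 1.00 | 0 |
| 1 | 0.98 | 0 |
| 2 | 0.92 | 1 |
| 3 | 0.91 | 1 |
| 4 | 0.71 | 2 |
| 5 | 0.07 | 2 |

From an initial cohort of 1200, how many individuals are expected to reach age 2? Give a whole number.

Expected survivors = N0 · l_2 = 1200 × 0.92 = 1104 → 1104

1104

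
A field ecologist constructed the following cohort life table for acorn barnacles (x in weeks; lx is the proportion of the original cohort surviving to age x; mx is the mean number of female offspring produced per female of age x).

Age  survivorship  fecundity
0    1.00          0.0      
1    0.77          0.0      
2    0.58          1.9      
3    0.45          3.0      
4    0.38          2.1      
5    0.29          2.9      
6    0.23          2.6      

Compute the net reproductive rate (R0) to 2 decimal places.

lx·mx by age: 0, 0, 1.102, 1.35, 0.798, 0.841, 0.598
R0 = Σ lx·mx = 4.689 → 4.69

4.69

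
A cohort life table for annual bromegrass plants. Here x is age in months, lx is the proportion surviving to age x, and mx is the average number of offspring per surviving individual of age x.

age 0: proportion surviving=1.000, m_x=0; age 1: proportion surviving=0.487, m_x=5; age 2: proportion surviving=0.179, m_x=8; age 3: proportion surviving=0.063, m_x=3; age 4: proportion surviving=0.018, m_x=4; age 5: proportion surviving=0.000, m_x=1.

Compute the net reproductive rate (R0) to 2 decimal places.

4.13

lx·mx by age: 0, 2.435, 1.432, 0.189, 0.072, 0
R0 = Σ lx·mx = 4.128 → 4.13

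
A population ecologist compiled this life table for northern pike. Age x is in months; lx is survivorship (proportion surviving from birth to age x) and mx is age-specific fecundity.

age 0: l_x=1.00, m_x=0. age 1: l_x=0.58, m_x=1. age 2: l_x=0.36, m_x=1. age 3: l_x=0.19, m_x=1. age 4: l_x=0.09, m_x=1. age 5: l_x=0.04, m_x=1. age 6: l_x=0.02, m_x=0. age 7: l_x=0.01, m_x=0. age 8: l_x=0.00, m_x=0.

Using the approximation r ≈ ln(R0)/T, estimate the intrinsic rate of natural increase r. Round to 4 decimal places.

0.1198

R0 = Σ lx·mx = 0 + 0.58 + 0.36 + 0.19 + 0.09 + 0.04 + 0 + 0 + 0 = 1.26
Σ x·lx·mx = 2.43; T = 2.43/1.26 = 1.92857…
r ≈ ln(R0)/T = ln(1.26)/1.92857… = 0.119836… → 0.1198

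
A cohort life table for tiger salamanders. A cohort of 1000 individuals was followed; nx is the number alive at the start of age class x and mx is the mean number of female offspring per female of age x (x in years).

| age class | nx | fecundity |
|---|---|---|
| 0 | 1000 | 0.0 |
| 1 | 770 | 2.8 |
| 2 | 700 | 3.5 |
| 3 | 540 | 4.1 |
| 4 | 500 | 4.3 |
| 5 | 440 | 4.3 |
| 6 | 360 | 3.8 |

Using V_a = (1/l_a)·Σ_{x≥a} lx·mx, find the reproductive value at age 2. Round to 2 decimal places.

lx = nx/n0 = nx/1000: 1, 0.77, 0.7, 0.54, 0.5, 0.44, 0.36
lx·mx for x ≥ 2: 2.45, 2.214, 2.15, 1.892, 1.368 → sum = 10.074
V_2 = 10.074 / l_2 = 10.074 / 0.7 = 14.391429… → 14.39

14.39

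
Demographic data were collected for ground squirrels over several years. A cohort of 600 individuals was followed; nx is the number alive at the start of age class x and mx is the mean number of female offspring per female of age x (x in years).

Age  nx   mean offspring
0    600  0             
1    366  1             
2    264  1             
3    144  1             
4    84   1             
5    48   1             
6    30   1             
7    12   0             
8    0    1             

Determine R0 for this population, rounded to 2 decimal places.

1.56

lx = nx/n0 = nx/600: 1, 0.61, 0.44, 0.24, 0.14, 0.08, 0.05, 0.02, 0
lx·mx by age: 0, 0.61, 0.44, 0.24, 0.14, 0.08, 0.05, 0, 0
R0 = Σ lx·mx = 1.56 → 1.56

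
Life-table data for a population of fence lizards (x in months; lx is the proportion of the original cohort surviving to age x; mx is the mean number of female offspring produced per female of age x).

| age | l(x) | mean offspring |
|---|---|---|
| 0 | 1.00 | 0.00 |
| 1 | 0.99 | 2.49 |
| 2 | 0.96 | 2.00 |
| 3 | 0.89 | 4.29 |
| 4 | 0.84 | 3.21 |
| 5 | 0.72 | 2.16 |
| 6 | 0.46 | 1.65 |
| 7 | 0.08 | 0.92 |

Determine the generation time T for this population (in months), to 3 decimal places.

lx·mx: 0, 2.4651, 1.92, 3.8181, 2.6964, 1.5552, 0.759, 0.0736 → R0 = 13.2874
x·lx·mx: 0, 2.4651, 3.84, 11.4543, 10.7856, 7.776, 4.554, 0.5152 → Σ = 41.3902
T = 41.3902 / 13.2874 = 3.114996… → 3.115

3.115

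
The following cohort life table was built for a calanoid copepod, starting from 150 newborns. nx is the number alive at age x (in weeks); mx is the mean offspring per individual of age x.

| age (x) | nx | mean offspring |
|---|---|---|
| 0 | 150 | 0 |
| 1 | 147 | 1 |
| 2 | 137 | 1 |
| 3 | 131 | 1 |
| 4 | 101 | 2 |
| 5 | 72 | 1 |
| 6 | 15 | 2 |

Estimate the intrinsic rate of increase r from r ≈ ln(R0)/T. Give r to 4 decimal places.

0.5212

lx = nx/n0 = nx/150: 1, 0.98, 0.91333…, 0.87333…, 0.67333…, 0.48, 0.1
R0 = Σ lx·mx = 0 + 0.98 + 0.91333… + 0.87333… + 1.34667… + 0.48 + 0.2 = 4.793333…
Σ x·lx·mx = 14.413333…; T = 14.413333…/4.793333… = 3.00695…
r ≈ ln(R0)/T = ln(4.793333…)/3.00695… = 0.521201… → 0.5212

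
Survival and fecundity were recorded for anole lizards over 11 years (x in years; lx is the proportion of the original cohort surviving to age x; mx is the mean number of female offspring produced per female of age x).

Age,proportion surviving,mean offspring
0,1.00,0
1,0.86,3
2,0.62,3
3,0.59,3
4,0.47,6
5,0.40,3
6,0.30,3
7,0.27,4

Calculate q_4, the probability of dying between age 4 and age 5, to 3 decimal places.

0.149

q_4 = (l_4 − l_5) / l_4 = (0.47 − 0.4) / 0.47
     = 0.07 / 0.47 = 0.148936… → 0.149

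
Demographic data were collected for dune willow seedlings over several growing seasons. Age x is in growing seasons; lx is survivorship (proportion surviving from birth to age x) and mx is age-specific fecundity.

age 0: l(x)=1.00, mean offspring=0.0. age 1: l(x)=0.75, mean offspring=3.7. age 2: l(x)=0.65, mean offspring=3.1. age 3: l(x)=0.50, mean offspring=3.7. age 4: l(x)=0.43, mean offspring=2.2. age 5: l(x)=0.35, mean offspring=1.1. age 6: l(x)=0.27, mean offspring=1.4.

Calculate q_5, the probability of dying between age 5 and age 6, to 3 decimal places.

0.229

q_5 = (l_5 − l_6) / l_5 = (0.35 − 0.27) / 0.35
     = 0.08 / 0.35 = 0.228571… → 0.229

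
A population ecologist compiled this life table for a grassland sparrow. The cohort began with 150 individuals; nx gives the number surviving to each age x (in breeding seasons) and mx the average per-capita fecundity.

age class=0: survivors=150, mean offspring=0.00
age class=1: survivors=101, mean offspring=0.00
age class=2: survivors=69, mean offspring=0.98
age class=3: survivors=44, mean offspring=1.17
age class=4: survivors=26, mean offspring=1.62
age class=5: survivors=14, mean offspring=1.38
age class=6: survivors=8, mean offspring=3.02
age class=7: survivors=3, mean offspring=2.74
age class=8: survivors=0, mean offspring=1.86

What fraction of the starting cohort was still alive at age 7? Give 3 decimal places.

l_7 = n_7/n_0 = 3/150 = 0.02 → 0.020

0.020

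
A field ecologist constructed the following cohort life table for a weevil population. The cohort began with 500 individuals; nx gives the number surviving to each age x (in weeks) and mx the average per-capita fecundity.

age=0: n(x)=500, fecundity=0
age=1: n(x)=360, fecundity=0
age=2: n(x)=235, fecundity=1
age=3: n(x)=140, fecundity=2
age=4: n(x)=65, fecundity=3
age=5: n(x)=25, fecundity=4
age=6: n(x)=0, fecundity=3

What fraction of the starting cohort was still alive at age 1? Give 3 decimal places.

0.720

l_1 = n_1/n_0 = 360/500 = 0.72 → 0.720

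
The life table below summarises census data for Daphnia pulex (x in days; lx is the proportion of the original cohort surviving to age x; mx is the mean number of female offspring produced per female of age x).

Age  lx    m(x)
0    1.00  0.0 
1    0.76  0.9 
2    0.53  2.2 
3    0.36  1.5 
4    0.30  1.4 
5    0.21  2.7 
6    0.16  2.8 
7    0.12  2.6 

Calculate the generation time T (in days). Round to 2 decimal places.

lx·mx: 0, 0.684, 1.166, 0.54, 0.42, 0.567, 0.448, 0.312 → R0 = 4.137
x·lx·mx: 0, 0.684, 2.332, 1.62, 1.68, 2.835, 2.688, 2.184 → Σ = 14.023
T = 14.023 / 4.137 = 3.389654… → 3.39

3.39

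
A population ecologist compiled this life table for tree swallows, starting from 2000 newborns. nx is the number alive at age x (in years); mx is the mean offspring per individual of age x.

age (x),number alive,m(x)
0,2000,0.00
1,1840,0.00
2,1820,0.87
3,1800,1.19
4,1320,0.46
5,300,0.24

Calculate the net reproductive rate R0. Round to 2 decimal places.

2.20

lx = nx/n0 = nx/2000: 1, 0.92, 0.91, 0.9, 0.66, 0.15
lx·mx by age: 0, 0, 0.7917, 1.071, 0.3036, 0.036
R0 = Σ lx·mx = 2.2023 → 2.20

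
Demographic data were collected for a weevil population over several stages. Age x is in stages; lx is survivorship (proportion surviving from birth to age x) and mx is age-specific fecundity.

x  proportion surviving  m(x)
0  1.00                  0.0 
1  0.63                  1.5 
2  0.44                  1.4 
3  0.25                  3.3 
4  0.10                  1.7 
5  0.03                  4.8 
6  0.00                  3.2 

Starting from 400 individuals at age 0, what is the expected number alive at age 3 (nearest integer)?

100

Expected survivors = N0 · l_3 = 400 × 0.25 = 100 → 100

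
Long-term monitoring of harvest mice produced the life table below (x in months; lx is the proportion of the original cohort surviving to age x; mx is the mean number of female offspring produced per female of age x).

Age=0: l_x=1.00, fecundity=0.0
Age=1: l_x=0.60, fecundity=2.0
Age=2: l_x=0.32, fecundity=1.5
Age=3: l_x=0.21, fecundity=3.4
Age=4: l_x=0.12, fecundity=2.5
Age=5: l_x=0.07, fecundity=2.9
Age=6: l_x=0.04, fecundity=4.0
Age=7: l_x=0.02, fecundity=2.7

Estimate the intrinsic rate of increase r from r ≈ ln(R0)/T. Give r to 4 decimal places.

R0 = Σ lx·mx = 0 + 1.2 + 0.48 + 0.714 + 0.3 + 0.203 + 0.16 + 0.054 = 3.111
Σ x·lx·mx = 7.855; T = 7.855/3.111 = 2.52491…
r ≈ ln(R0)/T = ln(3.111)/2.52491… = 0.449499… → 0.4495

0.4495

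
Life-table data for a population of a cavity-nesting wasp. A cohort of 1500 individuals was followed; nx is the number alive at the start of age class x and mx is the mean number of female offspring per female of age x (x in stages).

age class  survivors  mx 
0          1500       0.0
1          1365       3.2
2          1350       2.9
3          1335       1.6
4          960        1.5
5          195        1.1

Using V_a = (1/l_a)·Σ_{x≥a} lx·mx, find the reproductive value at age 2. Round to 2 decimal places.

5.71

lx = nx/n0 = nx/1500: 1, 0.91, 0.9, 0.89, 0.64, 0.13
lx·mx for x ≥ 2: 2.61, 1.424, 0.96, 0.143 → sum = 5.137
V_2 = 5.137 / l_2 = 5.137 / 0.9 = 5.707778… → 5.71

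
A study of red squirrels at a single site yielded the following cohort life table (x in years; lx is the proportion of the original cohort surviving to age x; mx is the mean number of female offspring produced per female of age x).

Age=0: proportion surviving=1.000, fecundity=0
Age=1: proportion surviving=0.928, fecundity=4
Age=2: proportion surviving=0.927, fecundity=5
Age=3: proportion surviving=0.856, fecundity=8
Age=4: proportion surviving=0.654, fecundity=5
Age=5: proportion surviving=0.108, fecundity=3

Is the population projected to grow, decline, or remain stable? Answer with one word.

R0 = Σ lx·mx = 0 + 3.712 + 4.635 + 6.848 + 3.27 + 0.324 = 18.789
R0 > 1, so the population is growing.

growing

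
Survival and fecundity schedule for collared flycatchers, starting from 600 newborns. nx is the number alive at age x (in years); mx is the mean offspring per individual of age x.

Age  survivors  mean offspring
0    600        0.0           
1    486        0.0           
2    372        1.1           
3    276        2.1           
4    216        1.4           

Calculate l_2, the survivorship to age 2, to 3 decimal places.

0.620

l_2 = n_2/n_0 = 372/600 = 0.62 → 0.620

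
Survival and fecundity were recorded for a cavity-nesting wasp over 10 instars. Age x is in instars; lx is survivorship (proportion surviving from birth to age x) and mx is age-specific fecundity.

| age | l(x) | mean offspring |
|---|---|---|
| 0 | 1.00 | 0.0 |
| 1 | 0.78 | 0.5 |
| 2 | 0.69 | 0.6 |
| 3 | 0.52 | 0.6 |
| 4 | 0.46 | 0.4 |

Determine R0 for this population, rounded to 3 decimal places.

1.300

lx·mx by age: 0, 0.39, 0.414, 0.312, 0.184
R0 = Σ lx·mx = 1.3 → 1.300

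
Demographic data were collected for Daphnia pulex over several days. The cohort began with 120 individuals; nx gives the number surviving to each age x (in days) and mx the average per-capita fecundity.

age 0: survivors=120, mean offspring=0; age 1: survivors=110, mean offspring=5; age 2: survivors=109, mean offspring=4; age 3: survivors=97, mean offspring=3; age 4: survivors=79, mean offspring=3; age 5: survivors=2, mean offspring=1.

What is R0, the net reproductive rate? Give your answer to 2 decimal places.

12.63

lx = nx/n0 = nx/120: 1, 0.91667…, 0.90833…, 0.80833…, 0.65833…, 0.01667…
lx·mx by age: 0, 4.583333…, 3.633333…, 2.425…, 1.975…, 0.016667…
R0 = Σ lx·mx = 12.633333… → 12.63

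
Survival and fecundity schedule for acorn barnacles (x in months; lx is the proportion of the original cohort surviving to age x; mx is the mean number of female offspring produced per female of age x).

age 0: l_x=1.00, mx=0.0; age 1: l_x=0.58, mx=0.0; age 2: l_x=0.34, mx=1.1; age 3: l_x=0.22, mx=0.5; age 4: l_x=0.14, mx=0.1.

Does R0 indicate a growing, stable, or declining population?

R0 = Σ lx·mx = 0 + 0 + 0.374 + 0.11 + 0.014 = 0.498
R0 < 1, so the population is declining.

declining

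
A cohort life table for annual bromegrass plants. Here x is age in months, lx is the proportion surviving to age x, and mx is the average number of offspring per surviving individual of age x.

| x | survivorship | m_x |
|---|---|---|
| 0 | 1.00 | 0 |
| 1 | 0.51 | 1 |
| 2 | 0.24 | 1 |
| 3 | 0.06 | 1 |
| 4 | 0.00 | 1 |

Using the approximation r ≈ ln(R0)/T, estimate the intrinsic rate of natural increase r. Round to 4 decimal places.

-0.1459

R0 = Σ lx·mx = 0 + 0.51 + 0.24 + 0.06 + 0 = 0.81
Σ x·lx·mx = 1.17; T = 1.17/0.81 = 1.44444…
r ≈ ln(R0)/T = ln(0.81)/1.44444… = -0.145884… → -0.1459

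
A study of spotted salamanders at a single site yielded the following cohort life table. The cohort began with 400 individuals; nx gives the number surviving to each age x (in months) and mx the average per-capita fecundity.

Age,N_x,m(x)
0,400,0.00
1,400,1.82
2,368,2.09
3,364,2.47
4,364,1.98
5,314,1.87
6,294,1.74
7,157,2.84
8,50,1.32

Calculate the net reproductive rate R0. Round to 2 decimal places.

lx = nx/n0 = nx/400: 1, 1, 0.92, 0.91, 0.91, 0.785, 0.735, 0.3925, 0.125
lx·mx by age: 0, 1.82, 1.9228, 2.2477, 1.8018, 1.46795, 1.2789, 1.1147, 0.165
R0 = Σ lx·mx = 11.81885 → 11.82

11.82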